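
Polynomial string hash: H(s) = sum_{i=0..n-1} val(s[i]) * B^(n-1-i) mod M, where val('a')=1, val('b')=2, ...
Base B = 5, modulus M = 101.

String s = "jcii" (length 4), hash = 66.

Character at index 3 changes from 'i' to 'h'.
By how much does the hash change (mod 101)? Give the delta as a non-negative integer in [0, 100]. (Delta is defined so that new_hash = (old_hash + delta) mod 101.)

Delta formula: (val(new) - val(old)) * B^(n-1-k) mod M
  val('h') - val('i') = 8 - 9 = -1
  B^(n-1-k) = 5^0 mod 101 = 1
  Delta = -1 * 1 mod 101 = 100

Answer: 100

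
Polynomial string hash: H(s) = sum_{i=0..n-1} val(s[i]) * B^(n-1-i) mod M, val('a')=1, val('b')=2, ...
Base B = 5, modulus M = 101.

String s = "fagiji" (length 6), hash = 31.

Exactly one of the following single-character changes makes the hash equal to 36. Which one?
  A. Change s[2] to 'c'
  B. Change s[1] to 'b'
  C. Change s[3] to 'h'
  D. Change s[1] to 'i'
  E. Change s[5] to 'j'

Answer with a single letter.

Option A: s[2]='g'->'c', delta=(3-7)*5^3 mod 101 = 5, hash=31+5 mod 101 = 36 <-- target
Option B: s[1]='a'->'b', delta=(2-1)*5^4 mod 101 = 19, hash=31+19 mod 101 = 50
Option C: s[3]='i'->'h', delta=(8-9)*5^2 mod 101 = 76, hash=31+76 mod 101 = 6
Option D: s[1]='a'->'i', delta=(9-1)*5^4 mod 101 = 51, hash=31+51 mod 101 = 82
Option E: s[5]='i'->'j', delta=(10-9)*5^0 mod 101 = 1, hash=31+1 mod 101 = 32

Answer: A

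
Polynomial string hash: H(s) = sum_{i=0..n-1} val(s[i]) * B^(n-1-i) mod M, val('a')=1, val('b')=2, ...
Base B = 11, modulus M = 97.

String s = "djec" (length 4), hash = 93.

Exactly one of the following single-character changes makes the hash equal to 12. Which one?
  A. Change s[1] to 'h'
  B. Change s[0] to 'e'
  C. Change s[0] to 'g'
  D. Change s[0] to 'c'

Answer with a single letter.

Answer: C

Derivation:
Option A: s[1]='j'->'h', delta=(8-10)*11^2 mod 97 = 49, hash=93+49 mod 97 = 45
Option B: s[0]='d'->'e', delta=(5-4)*11^3 mod 97 = 70, hash=93+70 mod 97 = 66
Option C: s[0]='d'->'g', delta=(7-4)*11^3 mod 97 = 16, hash=93+16 mod 97 = 12 <-- target
Option D: s[0]='d'->'c', delta=(3-4)*11^3 mod 97 = 27, hash=93+27 mod 97 = 23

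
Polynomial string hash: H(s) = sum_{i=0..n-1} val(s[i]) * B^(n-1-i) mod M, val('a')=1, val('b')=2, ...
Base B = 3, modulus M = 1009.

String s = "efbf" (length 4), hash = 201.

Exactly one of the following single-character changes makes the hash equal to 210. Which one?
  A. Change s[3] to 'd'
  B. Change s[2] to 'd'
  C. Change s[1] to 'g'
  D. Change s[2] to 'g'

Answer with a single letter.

Answer: C

Derivation:
Option A: s[3]='f'->'d', delta=(4-6)*3^0 mod 1009 = 1007, hash=201+1007 mod 1009 = 199
Option B: s[2]='b'->'d', delta=(4-2)*3^1 mod 1009 = 6, hash=201+6 mod 1009 = 207
Option C: s[1]='f'->'g', delta=(7-6)*3^2 mod 1009 = 9, hash=201+9 mod 1009 = 210 <-- target
Option D: s[2]='b'->'g', delta=(7-2)*3^1 mod 1009 = 15, hash=201+15 mod 1009 = 216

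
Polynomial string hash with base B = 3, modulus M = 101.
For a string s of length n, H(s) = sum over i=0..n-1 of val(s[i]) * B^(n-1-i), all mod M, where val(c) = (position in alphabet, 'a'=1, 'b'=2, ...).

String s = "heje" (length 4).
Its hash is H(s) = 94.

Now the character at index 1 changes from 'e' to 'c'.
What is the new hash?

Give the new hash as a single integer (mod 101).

Answer: 76

Derivation:
val('e') = 5, val('c') = 3
Position k = 1, exponent = n-1-k = 2
B^2 mod M = 3^2 mod 101 = 9
Delta = (3 - 5) * 9 mod 101 = 83
New hash = (94 + 83) mod 101 = 76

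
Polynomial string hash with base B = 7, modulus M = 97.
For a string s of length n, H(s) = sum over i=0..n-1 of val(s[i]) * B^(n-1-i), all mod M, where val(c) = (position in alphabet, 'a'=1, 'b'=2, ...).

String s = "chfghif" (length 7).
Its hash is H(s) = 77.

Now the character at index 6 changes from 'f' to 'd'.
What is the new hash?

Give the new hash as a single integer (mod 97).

Answer: 75

Derivation:
val('f') = 6, val('d') = 4
Position k = 6, exponent = n-1-k = 0
B^0 mod M = 7^0 mod 97 = 1
Delta = (4 - 6) * 1 mod 97 = 95
New hash = (77 + 95) mod 97 = 75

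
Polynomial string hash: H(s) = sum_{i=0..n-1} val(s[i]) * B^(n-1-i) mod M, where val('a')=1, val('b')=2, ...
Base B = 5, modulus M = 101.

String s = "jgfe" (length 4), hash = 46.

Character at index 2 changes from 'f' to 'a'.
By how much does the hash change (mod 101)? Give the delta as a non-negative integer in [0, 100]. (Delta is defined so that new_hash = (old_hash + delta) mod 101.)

Answer: 76

Derivation:
Delta formula: (val(new) - val(old)) * B^(n-1-k) mod M
  val('a') - val('f') = 1 - 6 = -5
  B^(n-1-k) = 5^1 mod 101 = 5
  Delta = -5 * 5 mod 101 = 76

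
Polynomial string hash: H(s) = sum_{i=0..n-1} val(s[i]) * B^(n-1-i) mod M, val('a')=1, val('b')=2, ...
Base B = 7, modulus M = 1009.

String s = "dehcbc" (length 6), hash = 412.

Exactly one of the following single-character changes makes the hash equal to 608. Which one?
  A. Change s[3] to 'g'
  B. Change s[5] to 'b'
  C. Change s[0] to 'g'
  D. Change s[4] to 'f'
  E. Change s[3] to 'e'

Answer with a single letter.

Option A: s[3]='c'->'g', delta=(7-3)*7^2 mod 1009 = 196, hash=412+196 mod 1009 = 608 <-- target
Option B: s[5]='c'->'b', delta=(2-3)*7^0 mod 1009 = 1008, hash=412+1008 mod 1009 = 411
Option C: s[0]='d'->'g', delta=(7-4)*7^5 mod 1009 = 980, hash=412+980 mod 1009 = 383
Option D: s[4]='b'->'f', delta=(6-2)*7^1 mod 1009 = 28, hash=412+28 mod 1009 = 440
Option E: s[3]='c'->'e', delta=(5-3)*7^2 mod 1009 = 98, hash=412+98 mod 1009 = 510

Answer: A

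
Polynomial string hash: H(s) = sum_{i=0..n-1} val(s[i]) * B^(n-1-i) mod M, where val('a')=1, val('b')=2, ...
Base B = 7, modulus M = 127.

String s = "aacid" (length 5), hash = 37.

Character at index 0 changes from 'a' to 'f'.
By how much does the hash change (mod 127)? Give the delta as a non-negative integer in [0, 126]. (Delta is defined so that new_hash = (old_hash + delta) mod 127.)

Delta formula: (val(new) - val(old)) * B^(n-1-k) mod M
  val('f') - val('a') = 6 - 1 = 5
  B^(n-1-k) = 7^4 mod 127 = 115
  Delta = 5 * 115 mod 127 = 67

Answer: 67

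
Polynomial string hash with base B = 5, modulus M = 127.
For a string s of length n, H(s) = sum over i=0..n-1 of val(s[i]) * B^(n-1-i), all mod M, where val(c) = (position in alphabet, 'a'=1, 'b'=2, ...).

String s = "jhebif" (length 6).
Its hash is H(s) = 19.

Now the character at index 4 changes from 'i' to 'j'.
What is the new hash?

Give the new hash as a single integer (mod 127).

Answer: 24

Derivation:
val('i') = 9, val('j') = 10
Position k = 4, exponent = n-1-k = 1
B^1 mod M = 5^1 mod 127 = 5
Delta = (10 - 9) * 5 mod 127 = 5
New hash = (19 + 5) mod 127 = 24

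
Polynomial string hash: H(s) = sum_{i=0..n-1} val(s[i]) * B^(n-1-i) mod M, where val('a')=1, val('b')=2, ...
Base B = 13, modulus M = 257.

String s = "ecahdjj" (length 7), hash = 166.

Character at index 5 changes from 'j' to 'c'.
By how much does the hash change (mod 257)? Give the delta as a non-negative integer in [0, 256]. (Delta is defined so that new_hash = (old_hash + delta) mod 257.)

Delta formula: (val(new) - val(old)) * B^(n-1-k) mod M
  val('c') - val('j') = 3 - 10 = -7
  B^(n-1-k) = 13^1 mod 257 = 13
  Delta = -7 * 13 mod 257 = 166

Answer: 166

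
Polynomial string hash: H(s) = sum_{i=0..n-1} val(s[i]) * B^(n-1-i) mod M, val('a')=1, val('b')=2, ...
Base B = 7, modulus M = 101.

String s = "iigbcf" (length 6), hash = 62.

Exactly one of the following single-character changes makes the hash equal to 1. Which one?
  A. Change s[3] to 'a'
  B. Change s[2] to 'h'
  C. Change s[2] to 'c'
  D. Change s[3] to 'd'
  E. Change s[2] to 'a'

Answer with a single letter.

Option A: s[3]='b'->'a', delta=(1-2)*7^2 mod 101 = 52, hash=62+52 mod 101 = 13
Option B: s[2]='g'->'h', delta=(8-7)*7^3 mod 101 = 40, hash=62+40 mod 101 = 1 <-- target
Option C: s[2]='g'->'c', delta=(3-7)*7^3 mod 101 = 42, hash=62+42 mod 101 = 3
Option D: s[3]='b'->'d', delta=(4-2)*7^2 mod 101 = 98, hash=62+98 mod 101 = 59
Option E: s[2]='g'->'a', delta=(1-7)*7^3 mod 101 = 63, hash=62+63 mod 101 = 24

Answer: B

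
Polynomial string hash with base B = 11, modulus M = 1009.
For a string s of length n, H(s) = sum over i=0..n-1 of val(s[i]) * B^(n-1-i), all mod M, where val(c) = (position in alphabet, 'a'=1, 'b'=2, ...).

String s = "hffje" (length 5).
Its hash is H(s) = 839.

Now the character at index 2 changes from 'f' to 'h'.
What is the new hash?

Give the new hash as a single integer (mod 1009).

val('f') = 6, val('h') = 8
Position k = 2, exponent = n-1-k = 2
B^2 mod M = 11^2 mod 1009 = 121
Delta = (8 - 6) * 121 mod 1009 = 242
New hash = (839 + 242) mod 1009 = 72

Answer: 72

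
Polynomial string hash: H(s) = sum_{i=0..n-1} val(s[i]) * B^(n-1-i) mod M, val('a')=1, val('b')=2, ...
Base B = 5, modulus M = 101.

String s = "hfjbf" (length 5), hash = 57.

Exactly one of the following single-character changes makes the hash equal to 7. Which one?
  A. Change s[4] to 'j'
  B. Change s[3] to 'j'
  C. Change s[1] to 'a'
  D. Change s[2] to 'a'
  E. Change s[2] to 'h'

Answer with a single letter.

Option A: s[4]='f'->'j', delta=(10-6)*5^0 mod 101 = 4, hash=57+4 mod 101 = 61
Option B: s[3]='b'->'j', delta=(10-2)*5^1 mod 101 = 40, hash=57+40 mod 101 = 97
Option C: s[1]='f'->'a', delta=(1-6)*5^3 mod 101 = 82, hash=57+82 mod 101 = 38
Option D: s[2]='j'->'a', delta=(1-10)*5^2 mod 101 = 78, hash=57+78 mod 101 = 34
Option E: s[2]='j'->'h', delta=(8-10)*5^2 mod 101 = 51, hash=57+51 mod 101 = 7 <-- target

Answer: E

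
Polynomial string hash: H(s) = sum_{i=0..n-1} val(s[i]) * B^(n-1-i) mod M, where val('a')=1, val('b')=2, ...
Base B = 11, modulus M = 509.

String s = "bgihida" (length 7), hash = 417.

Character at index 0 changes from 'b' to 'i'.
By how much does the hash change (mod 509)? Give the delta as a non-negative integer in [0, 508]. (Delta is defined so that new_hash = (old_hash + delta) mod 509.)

Answer: 160

Derivation:
Delta formula: (val(new) - val(old)) * B^(n-1-k) mod M
  val('i') - val('b') = 9 - 2 = 7
  B^(n-1-k) = 11^6 mod 509 = 241
  Delta = 7 * 241 mod 509 = 160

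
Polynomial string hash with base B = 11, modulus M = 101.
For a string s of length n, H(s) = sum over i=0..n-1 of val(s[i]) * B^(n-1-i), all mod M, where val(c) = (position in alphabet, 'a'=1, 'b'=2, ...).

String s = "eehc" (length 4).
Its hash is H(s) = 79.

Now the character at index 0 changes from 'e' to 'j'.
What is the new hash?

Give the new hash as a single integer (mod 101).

Answer: 68

Derivation:
val('e') = 5, val('j') = 10
Position k = 0, exponent = n-1-k = 3
B^3 mod M = 11^3 mod 101 = 18
Delta = (10 - 5) * 18 mod 101 = 90
New hash = (79 + 90) mod 101 = 68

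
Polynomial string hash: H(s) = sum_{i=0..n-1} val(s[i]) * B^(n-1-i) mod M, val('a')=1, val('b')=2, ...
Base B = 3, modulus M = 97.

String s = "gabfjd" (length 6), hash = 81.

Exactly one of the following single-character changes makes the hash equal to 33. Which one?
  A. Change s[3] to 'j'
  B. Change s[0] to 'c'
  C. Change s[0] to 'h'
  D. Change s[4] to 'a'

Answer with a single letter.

Answer: C

Derivation:
Option A: s[3]='f'->'j', delta=(10-6)*3^2 mod 97 = 36, hash=81+36 mod 97 = 20
Option B: s[0]='g'->'c', delta=(3-7)*3^5 mod 97 = 95, hash=81+95 mod 97 = 79
Option C: s[0]='g'->'h', delta=(8-7)*3^5 mod 97 = 49, hash=81+49 mod 97 = 33 <-- target
Option D: s[4]='j'->'a', delta=(1-10)*3^1 mod 97 = 70, hash=81+70 mod 97 = 54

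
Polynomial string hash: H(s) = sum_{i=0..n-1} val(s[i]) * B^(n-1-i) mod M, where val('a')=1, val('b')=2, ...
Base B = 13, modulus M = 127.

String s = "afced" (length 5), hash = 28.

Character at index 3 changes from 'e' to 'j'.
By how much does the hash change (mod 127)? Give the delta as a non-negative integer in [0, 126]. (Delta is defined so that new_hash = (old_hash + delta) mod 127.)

Answer: 65

Derivation:
Delta formula: (val(new) - val(old)) * B^(n-1-k) mod M
  val('j') - val('e') = 10 - 5 = 5
  B^(n-1-k) = 13^1 mod 127 = 13
  Delta = 5 * 13 mod 127 = 65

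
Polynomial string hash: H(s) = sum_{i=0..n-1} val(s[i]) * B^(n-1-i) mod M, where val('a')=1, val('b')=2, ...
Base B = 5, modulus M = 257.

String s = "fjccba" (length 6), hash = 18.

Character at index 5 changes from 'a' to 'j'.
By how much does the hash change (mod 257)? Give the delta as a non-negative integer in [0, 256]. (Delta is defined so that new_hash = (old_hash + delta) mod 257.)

Answer: 9

Derivation:
Delta formula: (val(new) - val(old)) * B^(n-1-k) mod M
  val('j') - val('a') = 10 - 1 = 9
  B^(n-1-k) = 5^0 mod 257 = 1
  Delta = 9 * 1 mod 257 = 9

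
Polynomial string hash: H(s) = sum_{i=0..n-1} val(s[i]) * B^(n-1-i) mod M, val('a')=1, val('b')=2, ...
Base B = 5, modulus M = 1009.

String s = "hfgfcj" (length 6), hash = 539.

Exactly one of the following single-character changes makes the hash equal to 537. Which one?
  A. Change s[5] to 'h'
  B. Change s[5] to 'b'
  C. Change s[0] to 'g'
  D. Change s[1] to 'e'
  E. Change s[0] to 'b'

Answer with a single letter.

Answer: A

Derivation:
Option A: s[5]='j'->'h', delta=(8-10)*5^0 mod 1009 = 1007, hash=539+1007 mod 1009 = 537 <-- target
Option B: s[5]='j'->'b', delta=(2-10)*5^0 mod 1009 = 1001, hash=539+1001 mod 1009 = 531
Option C: s[0]='h'->'g', delta=(7-8)*5^5 mod 1009 = 911, hash=539+911 mod 1009 = 441
Option D: s[1]='f'->'e', delta=(5-6)*5^4 mod 1009 = 384, hash=539+384 mod 1009 = 923
Option E: s[0]='h'->'b', delta=(2-8)*5^5 mod 1009 = 421, hash=539+421 mod 1009 = 960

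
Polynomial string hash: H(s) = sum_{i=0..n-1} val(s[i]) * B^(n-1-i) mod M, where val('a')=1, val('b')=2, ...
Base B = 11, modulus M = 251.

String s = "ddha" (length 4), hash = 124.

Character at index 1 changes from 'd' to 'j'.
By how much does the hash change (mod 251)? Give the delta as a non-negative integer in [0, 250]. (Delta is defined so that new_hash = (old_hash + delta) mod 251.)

Delta formula: (val(new) - val(old)) * B^(n-1-k) mod M
  val('j') - val('d') = 10 - 4 = 6
  B^(n-1-k) = 11^2 mod 251 = 121
  Delta = 6 * 121 mod 251 = 224

Answer: 224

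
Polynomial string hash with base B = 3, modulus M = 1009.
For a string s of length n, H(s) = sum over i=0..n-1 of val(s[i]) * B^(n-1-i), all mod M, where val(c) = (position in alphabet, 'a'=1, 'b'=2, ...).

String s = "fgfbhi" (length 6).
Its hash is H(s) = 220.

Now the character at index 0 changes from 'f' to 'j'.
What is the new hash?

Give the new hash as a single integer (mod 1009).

val('f') = 6, val('j') = 10
Position k = 0, exponent = n-1-k = 5
B^5 mod M = 3^5 mod 1009 = 243
Delta = (10 - 6) * 243 mod 1009 = 972
New hash = (220 + 972) mod 1009 = 183

Answer: 183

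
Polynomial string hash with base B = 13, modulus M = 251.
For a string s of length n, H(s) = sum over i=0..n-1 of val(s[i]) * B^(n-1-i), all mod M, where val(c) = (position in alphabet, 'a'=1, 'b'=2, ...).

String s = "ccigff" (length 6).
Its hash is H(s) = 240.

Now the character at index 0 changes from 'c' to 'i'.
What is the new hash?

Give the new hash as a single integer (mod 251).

Answer: 122

Derivation:
val('c') = 3, val('i') = 9
Position k = 0, exponent = n-1-k = 5
B^5 mod M = 13^5 mod 251 = 64
Delta = (9 - 3) * 64 mod 251 = 133
New hash = (240 + 133) mod 251 = 122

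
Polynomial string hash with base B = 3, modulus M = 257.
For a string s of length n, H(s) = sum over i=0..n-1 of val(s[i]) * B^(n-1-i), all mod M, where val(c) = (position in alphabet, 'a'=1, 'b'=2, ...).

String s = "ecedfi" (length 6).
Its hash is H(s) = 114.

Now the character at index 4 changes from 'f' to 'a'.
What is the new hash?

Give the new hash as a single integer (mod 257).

val('f') = 6, val('a') = 1
Position k = 4, exponent = n-1-k = 1
B^1 mod M = 3^1 mod 257 = 3
Delta = (1 - 6) * 3 mod 257 = 242
New hash = (114 + 242) mod 257 = 99

Answer: 99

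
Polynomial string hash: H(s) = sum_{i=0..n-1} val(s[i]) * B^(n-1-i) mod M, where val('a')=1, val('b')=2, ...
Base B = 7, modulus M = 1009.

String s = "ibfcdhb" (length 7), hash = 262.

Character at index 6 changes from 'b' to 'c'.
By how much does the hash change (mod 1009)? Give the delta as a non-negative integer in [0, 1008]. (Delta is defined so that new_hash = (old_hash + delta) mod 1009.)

Delta formula: (val(new) - val(old)) * B^(n-1-k) mod M
  val('c') - val('b') = 3 - 2 = 1
  B^(n-1-k) = 7^0 mod 1009 = 1
  Delta = 1 * 1 mod 1009 = 1

Answer: 1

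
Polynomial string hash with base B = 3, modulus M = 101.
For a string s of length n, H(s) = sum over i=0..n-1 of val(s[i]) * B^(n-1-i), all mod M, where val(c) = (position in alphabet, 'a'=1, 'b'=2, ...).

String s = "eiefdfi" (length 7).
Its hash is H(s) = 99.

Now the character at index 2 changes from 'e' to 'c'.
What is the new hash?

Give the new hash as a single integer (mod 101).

Answer: 38

Derivation:
val('e') = 5, val('c') = 3
Position k = 2, exponent = n-1-k = 4
B^4 mod M = 3^4 mod 101 = 81
Delta = (3 - 5) * 81 mod 101 = 40
New hash = (99 + 40) mod 101 = 38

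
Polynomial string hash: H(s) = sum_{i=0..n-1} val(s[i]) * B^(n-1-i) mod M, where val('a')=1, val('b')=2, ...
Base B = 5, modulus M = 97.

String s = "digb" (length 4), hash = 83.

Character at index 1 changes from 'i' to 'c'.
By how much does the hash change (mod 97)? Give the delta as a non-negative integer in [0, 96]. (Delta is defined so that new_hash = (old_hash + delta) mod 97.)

Answer: 44

Derivation:
Delta formula: (val(new) - val(old)) * B^(n-1-k) mod M
  val('c') - val('i') = 3 - 9 = -6
  B^(n-1-k) = 5^2 mod 97 = 25
  Delta = -6 * 25 mod 97 = 44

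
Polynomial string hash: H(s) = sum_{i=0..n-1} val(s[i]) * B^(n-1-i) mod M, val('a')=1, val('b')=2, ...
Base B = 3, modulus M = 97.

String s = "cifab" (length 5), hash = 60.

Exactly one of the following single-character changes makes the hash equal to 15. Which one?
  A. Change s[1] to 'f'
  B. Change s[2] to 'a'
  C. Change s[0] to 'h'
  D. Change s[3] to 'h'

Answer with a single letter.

Answer: B

Derivation:
Option A: s[1]='i'->'f', delta=(6-9)*3^3 mod 97 = 16, hash=60+16 mod 97 = 76
Option B: s[2]='f'->'a', delta=(1-6)*3^2 mod 97 = 52, hash=60+52 mod 97 = 15 <-- target
Option C: s[0]='c'->'h', delta=(8-3)*3^4 mod 97 = 17, hash=60+17 mod 97 = 77
Option D: s[3]='a'->'h', delta=(8-1)*3^1 mod 97 = 21, hash=60+21 mod 97 = 81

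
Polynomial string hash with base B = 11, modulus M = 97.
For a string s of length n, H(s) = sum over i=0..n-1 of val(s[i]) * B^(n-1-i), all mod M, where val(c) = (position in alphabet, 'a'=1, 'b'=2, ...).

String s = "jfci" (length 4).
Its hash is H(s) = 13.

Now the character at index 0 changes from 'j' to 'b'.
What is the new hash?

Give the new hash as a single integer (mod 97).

Answer: 35

Derivation:
val('j') = 10, val('b') = 2
Position k = 0, exponent = n-1-k = 3
B^3 mod M = 11^3 mod 97 = 70
Delta = (2 - 10) * 70 mod 97 = 22
New hash = (13 + 22) mod 97 = 35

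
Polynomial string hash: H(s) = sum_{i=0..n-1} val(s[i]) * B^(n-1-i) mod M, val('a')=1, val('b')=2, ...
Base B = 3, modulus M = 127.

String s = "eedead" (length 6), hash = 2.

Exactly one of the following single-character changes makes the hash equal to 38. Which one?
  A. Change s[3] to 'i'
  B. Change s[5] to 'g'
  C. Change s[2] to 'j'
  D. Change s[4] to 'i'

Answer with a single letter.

Option A: s[3]='e'->'i', delta=(9-5)*3^2 mod 127 = 36, hash=2+36 mod 127 = 38 <-- target
Option B: s[5]='d'->'g', delta=(7-4)*3^0 mod 127 = 3, hash=2+3 mod 127 = 5
Option C: s[2]='d'->'j', delta=(10-4)*3^3 mod 127 = 35, hash=2+35 mod 127 = 37
Option D: s[4]='a'->'i', delta=(9-1)*3^1 mod 127 = 24, hash=2+24 mod 127 = 26

Answer: A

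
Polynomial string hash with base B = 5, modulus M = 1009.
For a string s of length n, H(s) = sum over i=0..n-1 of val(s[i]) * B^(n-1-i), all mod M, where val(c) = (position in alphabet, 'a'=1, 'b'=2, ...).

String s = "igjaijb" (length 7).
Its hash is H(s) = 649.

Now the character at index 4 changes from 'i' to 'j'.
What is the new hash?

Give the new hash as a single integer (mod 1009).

val('i') = 9, val('j') = 10
Position k = 4, exponent = n-1-k = 2
B^2 mod M = 5^2 mod 1009 = 25
Delta = (10 - 9) * 25 mod 1009 = 25
New hash = (649 + 25) mod 1009 = 674

Answer: 674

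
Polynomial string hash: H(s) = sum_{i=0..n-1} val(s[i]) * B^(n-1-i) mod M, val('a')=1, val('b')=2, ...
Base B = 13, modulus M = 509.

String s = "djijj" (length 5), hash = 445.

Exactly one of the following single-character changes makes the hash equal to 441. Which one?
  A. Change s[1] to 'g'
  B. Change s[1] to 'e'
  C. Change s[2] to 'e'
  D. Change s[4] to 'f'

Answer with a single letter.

Option A: s[1]='j'->'g', delta=(7-10)*13^3 mod 509 = 26, hash=445+26 mod 509 = 471
Option B: s[1]='j'->'e', delta=(5-10)*13^3 mod 509 = 213, hash=445+213 mod 509 = 149
Option C: s[2]='i'->'e', delta=(5-9)*13^2 mod 509 = 342, hash=445+342 mod 509 = 278
Option D: s[4]='j'->'f', delta=(6-10)*13^0 mod 509 = 505, hash=445+505 mod 509 = 441 <-- target

Answer: D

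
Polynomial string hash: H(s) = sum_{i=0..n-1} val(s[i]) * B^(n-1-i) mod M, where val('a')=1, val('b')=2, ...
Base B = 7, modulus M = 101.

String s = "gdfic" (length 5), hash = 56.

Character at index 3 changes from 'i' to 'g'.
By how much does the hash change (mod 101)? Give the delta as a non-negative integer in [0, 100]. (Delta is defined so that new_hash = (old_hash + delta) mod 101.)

Answer: 87

Derivation:
Delta formula: (val(new) - val(old)) * B^(n-1-k) mod M
  val('g') - val('i') = 7 - 9 = -2
  B^(n-1-k) = 7^1 mod 101 = 7
  Delta = -2 * 7 mod 101 = 87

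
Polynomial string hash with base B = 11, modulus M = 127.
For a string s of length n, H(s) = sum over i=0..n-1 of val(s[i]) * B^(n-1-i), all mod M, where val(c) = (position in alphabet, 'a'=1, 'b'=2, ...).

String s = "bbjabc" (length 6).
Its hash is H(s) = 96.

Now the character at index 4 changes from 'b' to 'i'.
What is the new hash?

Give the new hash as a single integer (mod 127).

val('b') = 2, val('i') = 9
Position k = 4, exponent = n-1-k = 1
B^1 mod M = 11^1 mod 127 = 11
Delta = (9 - 2) * 11 mod 127 = 77
New hash = (96 + 77) mod 127 = 46

Answer: 46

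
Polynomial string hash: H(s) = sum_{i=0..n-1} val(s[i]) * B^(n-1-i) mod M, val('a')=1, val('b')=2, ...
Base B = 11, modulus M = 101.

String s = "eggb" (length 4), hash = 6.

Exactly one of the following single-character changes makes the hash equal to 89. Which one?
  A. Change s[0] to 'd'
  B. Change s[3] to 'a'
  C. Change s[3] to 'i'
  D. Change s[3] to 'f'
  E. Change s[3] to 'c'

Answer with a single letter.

Option A: s[0]='e'->'d', delta=(4-5)*11^3 mod 101 = 83, hash=6+83 mod 101 = 89 <-- target
Option B: s[3]='b'->'a', delta=(1-2)*11^0 mod 101 = 100, hash=6+100 mod 101 = 5
Option C: s[3]='b'->'i', delta=(9-2)*11^0 mod 101 = 7, hash=6+7 mod 101 = 13
Option D: s[3]='b'->'f', delta=(6-2)*11^0 mod 101 = 4, hash=6+4 mod 101 = 10
Option E: s[3]='b'->'c', delta=(3-2)*11^0 mod 101 = 1, hash=6+1 mod 101 = 7

Answer: A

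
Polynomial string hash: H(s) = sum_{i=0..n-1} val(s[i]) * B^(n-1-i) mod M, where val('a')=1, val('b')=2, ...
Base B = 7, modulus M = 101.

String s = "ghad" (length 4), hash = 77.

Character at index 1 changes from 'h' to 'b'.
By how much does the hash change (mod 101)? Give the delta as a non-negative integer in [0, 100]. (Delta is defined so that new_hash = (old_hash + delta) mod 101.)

Delta formula: (val(new) - val(old)) * B^(n-1-k) mod M
  val('b') - val('h') = 2 - 8 = -6
  B^(n-1-k) = 7^2 mod 101 = 49
  Delta = -6 * 49 mod 101 = 9

Answer: 9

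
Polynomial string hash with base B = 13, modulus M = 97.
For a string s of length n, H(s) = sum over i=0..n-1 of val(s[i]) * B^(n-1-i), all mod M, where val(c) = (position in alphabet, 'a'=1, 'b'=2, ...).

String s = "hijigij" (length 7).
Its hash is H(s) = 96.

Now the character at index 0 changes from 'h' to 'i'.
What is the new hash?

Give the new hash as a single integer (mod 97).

val('h') = 8, val('i') = 9
Position k = 0, exponent = n-1-k = 6
B^6 mod M = 13^6 mod 97 = 89
Delta = (9 - 8) * 89 mod 97 = 89
New hash = (96 + 89) mod 97 = 88

Answer: 88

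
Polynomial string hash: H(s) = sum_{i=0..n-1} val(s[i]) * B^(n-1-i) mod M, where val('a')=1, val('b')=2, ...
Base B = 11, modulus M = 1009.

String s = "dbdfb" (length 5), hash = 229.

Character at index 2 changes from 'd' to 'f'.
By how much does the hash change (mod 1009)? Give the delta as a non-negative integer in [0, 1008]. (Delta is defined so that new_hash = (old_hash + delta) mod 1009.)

Delta formula: (val(new) - val(old)) * B^(n-1-k) mod M
  val('f') - val('d') = 6 - 4 = 2
  B^(n-1-k) = 11^2 mod 1009 = 121
  Delta = 2 * 121 mod 1009 = 242

Answer: 242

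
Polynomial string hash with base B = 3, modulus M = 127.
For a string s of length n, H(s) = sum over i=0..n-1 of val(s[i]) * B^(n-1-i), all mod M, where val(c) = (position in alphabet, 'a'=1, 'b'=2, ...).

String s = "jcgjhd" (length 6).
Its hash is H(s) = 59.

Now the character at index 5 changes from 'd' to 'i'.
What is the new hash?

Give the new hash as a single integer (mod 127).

val('d') = 4, val('i') = 9
Position k = 5, exponent = n-1-k = 0
B^0 mod M = 3^0 mod 127 = 1
Delta = (9 - 4) * 1 mod 127 = 5
New hash = (59 + 5) mod 127 = 64

Answer: 64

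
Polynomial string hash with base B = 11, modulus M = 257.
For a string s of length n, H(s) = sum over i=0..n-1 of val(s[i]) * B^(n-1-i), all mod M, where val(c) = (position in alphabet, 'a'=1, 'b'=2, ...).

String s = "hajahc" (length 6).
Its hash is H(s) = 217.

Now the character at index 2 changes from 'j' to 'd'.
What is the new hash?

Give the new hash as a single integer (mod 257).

val('j') = 10, val('d') = 4
Position k = 2, exponent = n-1-k = 3
B^3 mod M = 11^3 mod 257 = 46
Delta = (4 - 10) * 46 mod 257 = 238
New hash = (217 + 238) mod 257 = 198

Answer: 198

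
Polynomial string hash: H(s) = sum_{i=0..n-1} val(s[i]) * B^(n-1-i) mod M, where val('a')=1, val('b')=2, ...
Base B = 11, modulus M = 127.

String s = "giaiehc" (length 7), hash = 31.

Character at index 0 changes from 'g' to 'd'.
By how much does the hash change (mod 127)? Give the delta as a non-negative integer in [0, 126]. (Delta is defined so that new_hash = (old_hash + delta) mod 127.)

Answer: 13

Derivation:
Delta formula: (val(new) - val(old)) * B^(n-1-k) mod M
  val('d') - val('g') = 4 - 7 = -3
  B^(n-1-k) = 11^6 mod 127 = 38
  Delta = -3 * 38 mod 127 = 13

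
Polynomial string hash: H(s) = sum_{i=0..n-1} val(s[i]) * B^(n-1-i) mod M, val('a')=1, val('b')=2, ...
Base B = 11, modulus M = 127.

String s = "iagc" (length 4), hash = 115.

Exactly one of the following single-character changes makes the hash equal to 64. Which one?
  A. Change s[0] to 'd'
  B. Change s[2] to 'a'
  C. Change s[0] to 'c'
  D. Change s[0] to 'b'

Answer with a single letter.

Answer: A

Derivation:
Option A: s[0]='i'->'d', delta=(4-9)*11^3 mod 127 = 76, hash=115+76 mod 127 = 64 <-- target
Option B: s[2]='g'->'a', delta=(1-7)*11^1 mod 127 = 61, hash=115+61 mod 127 = 49
Option C: s[0]='i'->'c', delta=(3-9)*11^3 mod 127 = 15, hash=115+15 mod 127 = 3
Option D: s[0]='i'->'b', delta=(2-9)*11^3 mod 127 = 81, hash=115+81 mod 127 = 69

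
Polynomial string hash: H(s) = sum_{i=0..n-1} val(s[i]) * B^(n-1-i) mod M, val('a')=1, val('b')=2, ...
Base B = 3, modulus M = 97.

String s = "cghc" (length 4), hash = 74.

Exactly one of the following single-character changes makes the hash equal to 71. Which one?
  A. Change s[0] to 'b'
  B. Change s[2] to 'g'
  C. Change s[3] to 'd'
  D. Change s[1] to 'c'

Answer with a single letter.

Answer: B

Derivation:
Option A: s[0]='c'->'b', delta=(2-3)*3^3 mod 97 = 70, hash=74+70 mod 97 = 47
Option B: s[2]='h'->'g', delta=(7-8)*3^1 mod 97 = 94, hash=74+94 mod 97 = 71 <-- target
Option C: s[3]='c'->'d', delta=(4-3)*3^0 mod 97 = 1, hash=74+1 mod 97 = 75
Option D: s[1]='g'->'c', delta=(3-7)*3^2 mod 97 = 61, hash=74+61 mod 97 = 38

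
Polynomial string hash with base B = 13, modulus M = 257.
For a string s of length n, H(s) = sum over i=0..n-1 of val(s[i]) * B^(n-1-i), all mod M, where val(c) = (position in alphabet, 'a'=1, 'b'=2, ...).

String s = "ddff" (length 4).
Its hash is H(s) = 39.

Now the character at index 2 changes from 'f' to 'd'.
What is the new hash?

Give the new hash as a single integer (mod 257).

val('f') = 6, val('d') = 4
Position k = 2, exponent = n-1-k = 1
B^1 mod M = 13^1 mod 257 = 13
Delta = (4 - 6) * 13 mod 257 = 231
New hash = (39 + 231) mod 257 = 13

Answer: 13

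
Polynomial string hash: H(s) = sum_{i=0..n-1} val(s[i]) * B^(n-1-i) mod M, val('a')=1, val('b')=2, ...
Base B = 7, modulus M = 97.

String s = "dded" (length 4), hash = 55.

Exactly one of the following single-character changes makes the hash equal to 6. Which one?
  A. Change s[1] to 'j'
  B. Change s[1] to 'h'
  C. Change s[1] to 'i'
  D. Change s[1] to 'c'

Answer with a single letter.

Option A: s[1]='d'->'j', delta=(10-4)*7^2 mod 97 = 3, hash=55+3 mod 97 = 58
Option B: s[1]='d'->'h', delta=(8-4)*7^2 mod 97 = 2, hash=55+2 mod 97 = 57
Option C: s[1]='d'->'i', delta=(9-4)*7^2 mod 97 = 51, hash=55+51 mod 97 = 9
Option D: s[1]='d'->'c', delta=(3-4)*7^2 mod 97 = 48, hash=55+48 mod 97 = 6 <-- target

Answer: D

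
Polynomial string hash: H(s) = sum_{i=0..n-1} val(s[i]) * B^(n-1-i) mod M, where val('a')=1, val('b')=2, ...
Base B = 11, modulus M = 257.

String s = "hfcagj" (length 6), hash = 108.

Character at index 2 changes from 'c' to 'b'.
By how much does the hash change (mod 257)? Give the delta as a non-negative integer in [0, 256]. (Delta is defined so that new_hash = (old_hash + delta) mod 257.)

Answer: 211

Derivation:
Delta formula: (val(new) - val(old)) * B^(n-1-k) mod M
  val('b') - val('c') = 2 - 3 = -1
  B^(n-1-k) = 11^3 mod 257 = 46
  Delta = -1 * 46 mod 257 = 211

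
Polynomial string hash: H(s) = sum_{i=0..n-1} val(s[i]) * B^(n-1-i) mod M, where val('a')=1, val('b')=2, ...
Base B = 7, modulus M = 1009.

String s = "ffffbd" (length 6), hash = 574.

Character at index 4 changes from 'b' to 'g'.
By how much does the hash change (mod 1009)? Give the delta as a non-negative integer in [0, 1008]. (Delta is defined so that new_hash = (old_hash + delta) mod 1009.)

Answer: 35

Derivation:
Delta formula: (val(new) - val(old)) * B^(n-1-k) mod M
  val('g') - val('b') = 7 - 2 = 5
  B^(n-1-k) = 7^1 mod 1009 = 7
  Delta = 5 * 7 mod 1009 = 35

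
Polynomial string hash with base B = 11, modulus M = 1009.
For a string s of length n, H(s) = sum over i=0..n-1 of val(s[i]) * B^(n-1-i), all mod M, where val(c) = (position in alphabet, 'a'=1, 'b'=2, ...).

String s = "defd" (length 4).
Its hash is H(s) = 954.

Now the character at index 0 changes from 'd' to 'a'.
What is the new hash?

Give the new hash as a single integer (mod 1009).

Answer: 997

Derivation:
val('d') = 4, val('a') = 1
Position k = 0, exponent = n-1-k = 3
B^3 mod M = 11^3 mod 1009 = 322
Delta = (1 - 4) * 322 mod 1009 = 43
New hash = (954 + 43) mod 1009 = 997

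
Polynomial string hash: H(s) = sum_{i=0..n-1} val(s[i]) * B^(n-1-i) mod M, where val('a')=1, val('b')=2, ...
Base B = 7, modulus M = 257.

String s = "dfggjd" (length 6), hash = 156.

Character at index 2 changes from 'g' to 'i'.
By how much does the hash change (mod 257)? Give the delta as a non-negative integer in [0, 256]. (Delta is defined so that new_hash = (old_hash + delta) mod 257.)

Delta formula: (val(new) - val(old)) * B^(n-1-k) mod M
  val('i') - val('g') = 9 - 7 = 2
  B^(n-1-k) = 7^3 mod 257 = 86
  Delta = 2 * 86 mod 257 = 172

Answer: 172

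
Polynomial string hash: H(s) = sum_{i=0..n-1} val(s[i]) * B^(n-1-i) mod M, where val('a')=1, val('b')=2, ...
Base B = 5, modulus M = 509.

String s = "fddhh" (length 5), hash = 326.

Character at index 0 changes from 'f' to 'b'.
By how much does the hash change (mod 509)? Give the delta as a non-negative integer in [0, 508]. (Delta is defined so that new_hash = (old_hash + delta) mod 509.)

Answer: 45

Derivation:
Delta formula: (val(new) - val(old)) * B^(n-1-k) mod M
  val('b') - val('f') = 2 - 6 = -4
  B^(n-1-k) = 5^4 mod 509 = 116
  Delta = -4 * 116 mod 509 = 45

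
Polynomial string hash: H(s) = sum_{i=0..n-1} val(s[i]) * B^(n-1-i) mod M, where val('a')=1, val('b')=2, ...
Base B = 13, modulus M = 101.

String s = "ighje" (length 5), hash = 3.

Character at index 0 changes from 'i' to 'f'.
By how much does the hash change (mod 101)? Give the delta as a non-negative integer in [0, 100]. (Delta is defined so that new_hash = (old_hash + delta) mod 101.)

Answer: 66

Derivation:
Delta formula: (val(new) - val(old)) * B^(n-1-k) mod M
  val('f') - val('i') = 6 - 9 = -3
  B^(n-1-k) = 13^4 mod 101 = 79
  Delta = -3 * 79 mod 101 = 66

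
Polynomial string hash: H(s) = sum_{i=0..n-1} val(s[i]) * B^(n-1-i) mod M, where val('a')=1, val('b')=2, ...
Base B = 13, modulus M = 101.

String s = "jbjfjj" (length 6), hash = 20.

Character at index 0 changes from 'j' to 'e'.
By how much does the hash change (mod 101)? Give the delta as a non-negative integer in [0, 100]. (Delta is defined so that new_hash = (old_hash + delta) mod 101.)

Delta formula: (val(new) - val(old)) * B^(n-1-k) mod M
  val('e') - val('j') = 5 - 10 = -5
  B^(n-1-k) = 13^5 mod 101 = 17
  Delta = -5 * 17 mod 101 = 16

Answer: 16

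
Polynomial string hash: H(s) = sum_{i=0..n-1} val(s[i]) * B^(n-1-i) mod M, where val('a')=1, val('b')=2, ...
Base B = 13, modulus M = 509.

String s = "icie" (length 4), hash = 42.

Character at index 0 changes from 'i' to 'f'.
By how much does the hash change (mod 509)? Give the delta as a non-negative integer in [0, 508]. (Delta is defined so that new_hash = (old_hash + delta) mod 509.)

Delta formula: (val(new) - val(old)) * B^(n-1-k) mod M
  val('f') - val('i') = 6 - 9 = -3
  B^(n-1-k) = 13^3 mod 509 = 161
  Delta = -3 * 161 mod 509 = 26

Answer: 26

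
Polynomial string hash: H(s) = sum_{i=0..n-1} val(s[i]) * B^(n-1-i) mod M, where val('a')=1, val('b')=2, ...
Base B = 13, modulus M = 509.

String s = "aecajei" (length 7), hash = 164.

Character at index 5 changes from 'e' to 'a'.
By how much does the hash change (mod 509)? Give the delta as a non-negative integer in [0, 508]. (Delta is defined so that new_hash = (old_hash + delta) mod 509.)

Answer: 457

Derivation:
Delta formula: (val(new) - val(old)) * B^(n-1-k) mod M
  val('a') - val('e') = 1 - 5 = -4
  B^(n-1-k) = 13^1 mod 509 = 13
  Delta = -4 * 13 mod 509 = 457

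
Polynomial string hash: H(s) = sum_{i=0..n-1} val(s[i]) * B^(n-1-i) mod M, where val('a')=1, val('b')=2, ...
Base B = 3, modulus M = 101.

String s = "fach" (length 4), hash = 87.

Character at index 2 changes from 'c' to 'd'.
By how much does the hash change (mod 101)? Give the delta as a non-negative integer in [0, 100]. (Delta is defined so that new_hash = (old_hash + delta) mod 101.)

Answer: 3

Derivation:
Delta formula: (val(new) - val(old)) * B^(n-1-k) mod M
  val('d') - val('c') = 4 - 3 = 1
  B^(n-1-k) = 3^1 mod 101 = 3
  Delta = 1 * 3 mod 101 = 3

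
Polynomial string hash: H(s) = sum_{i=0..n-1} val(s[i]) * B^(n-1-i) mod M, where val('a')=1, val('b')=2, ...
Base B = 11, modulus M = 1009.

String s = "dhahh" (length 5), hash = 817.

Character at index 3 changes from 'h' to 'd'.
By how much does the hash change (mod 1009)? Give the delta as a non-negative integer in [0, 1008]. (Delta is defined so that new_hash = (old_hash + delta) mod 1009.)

Answer: 965

Derivation:
Delta formula: (val(new) - val(old)) * B^(n-1-k) mod M
  val('d') - val('h') = 4 - 8 = -4
  B^(n-1-k) = 11^1 mod 1009 = 11
  Delta = -4 * 11 mod 1009 = 965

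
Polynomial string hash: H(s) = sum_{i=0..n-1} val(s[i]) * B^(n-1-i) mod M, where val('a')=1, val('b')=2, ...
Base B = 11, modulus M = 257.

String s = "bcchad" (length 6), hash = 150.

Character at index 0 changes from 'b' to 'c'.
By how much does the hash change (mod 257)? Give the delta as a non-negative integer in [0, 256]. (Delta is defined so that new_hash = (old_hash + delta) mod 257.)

Delta formula: (val(new) - val(old)) * B^(n-1-k) mod M
  val('c') - val('b') = 3 - 2 = 1
  B^(n-1-k) = 11^5 mod 257 = 169
  Delta = 1 * 169 mod 257 = 169

Answer: 169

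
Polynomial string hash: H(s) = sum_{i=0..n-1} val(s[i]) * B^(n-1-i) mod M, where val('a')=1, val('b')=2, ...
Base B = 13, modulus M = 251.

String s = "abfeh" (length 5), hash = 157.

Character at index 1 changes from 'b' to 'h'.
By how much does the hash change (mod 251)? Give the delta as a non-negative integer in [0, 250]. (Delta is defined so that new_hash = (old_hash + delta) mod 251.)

Answer: 130

Derivation:
Delta formula: (val(new) - val(old)) * B^(n-1-k) mod M
  val('h') - val('b') = 8 - 2 = 6
  B^(n-1-k) = 13^3 mod 251 = 189
  Delta = 6 * 189 mod 251 = 130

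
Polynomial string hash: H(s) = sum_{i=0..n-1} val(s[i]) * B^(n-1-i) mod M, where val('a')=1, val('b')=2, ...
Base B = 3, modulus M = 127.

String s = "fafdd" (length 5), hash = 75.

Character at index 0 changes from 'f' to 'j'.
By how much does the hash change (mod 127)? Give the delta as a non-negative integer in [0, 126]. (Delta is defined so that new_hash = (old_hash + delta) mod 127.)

Delta formula: (val(new) - val(old)) * B^(n-1-k) mod M
  val('j') - val('f') = 10 - 6 = 4
  B^(n-1-k) = 3^4 mod 127 = 81
  Delta = 4 * 81 mod 127 = 70

Answer: 70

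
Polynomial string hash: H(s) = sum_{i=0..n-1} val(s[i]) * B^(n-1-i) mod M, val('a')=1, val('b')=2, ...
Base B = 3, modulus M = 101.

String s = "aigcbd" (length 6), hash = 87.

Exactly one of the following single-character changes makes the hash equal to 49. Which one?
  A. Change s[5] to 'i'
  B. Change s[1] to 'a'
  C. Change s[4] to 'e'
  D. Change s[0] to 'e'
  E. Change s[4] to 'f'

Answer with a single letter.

Option A: s[5]='d'->'i', delta=(9-4)*3^0 mod 101 = 5, hash=87+5 mod 101 = 92
Option B: s[1]='i'->'a', delta=(1-9)*3^4 mod 101 = 59, hash=87+59 mod 101 = 45
Option C: s[4]='b'->'e', delta=(5-2)*3^1 mod 101 = 9, hash=87+9 mod 101 = 96
Option D: s[0]='a'->'e', delta=(5-1)*3^5 mod 101 = 63, hash=87+63 mod 101 = 49 <-- target
Option E: s[4]='b'->'f', delta=(6-2)*3^1 mod 101 = 12, hash=87+12 mod 101 = 99

Answer: D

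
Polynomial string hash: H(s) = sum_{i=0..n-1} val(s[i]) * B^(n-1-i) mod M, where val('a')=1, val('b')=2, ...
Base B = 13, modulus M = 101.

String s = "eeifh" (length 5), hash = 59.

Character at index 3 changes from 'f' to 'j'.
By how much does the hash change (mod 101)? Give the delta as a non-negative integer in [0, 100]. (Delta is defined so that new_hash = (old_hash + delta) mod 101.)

Answer: 52

Derivation:
Delta formula: (val(new) - val(old)) * B^(n-1-k) mod M
  val('j') - val('f') = 10 - 6 = 4
  B^(n-1-k) = 13^1 mod 101 = 13
  Delta = 4 * 13 mod 101 = 52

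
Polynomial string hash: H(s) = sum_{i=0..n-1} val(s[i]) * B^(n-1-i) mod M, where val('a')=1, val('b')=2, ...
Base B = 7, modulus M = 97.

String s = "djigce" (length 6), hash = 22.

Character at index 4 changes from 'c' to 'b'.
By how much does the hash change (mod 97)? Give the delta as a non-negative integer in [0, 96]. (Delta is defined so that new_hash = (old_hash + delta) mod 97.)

Delta formula: (val(new) - val(old)) * B^(n-1-k) mod M
  val('b') - val('c') = 2 - 3 = -1
  B^(n-1-k) = 7^1 mod 97 = 7
  Delta = -1 * 7 mod 97 = 90

Answer: 90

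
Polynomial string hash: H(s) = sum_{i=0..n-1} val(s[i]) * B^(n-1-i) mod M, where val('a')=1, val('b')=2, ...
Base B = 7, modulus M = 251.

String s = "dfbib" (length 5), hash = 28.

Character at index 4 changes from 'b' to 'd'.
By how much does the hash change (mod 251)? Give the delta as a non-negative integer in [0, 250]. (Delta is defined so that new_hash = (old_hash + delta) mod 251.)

Delta formula: (val(new) - val(old)) * B^(n-1-k) mod M
  val('d') - val('b') = 4 - 2 = 2
  B^(n-1-k) = 7^0 mod 251 = 1
  Delta = 2 * 1 mod 251 = 2

Answer: 2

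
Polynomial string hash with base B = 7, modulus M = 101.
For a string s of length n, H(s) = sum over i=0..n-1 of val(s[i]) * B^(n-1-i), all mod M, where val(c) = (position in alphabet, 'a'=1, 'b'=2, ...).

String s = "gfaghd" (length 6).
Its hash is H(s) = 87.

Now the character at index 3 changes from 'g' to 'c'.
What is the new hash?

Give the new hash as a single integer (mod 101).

Answer: 93

Derivation:
val('g') = 7, val('c') = 3
Position k = 3, exponent = n-1-k = 2
B^2 mod M = 7^2 mod 101 = 49
Delta = (3 - 7) * 49 mod 101 = 6
New hash = (87 + 6) mod 101 = 93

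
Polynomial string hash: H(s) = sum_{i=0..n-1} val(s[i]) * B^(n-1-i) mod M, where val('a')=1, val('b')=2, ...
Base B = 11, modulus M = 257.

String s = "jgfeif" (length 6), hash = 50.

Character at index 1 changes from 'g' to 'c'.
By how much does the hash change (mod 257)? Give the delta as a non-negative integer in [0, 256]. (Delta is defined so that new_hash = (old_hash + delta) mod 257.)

Delta formula: (val(new) - val(old)) * B^(n-1-k) mod M
  val('c') - val('g') = 3 - 7 = -4
  B^(n-1-k) = 11^4 mod 257 = 249
  Delta = -4 * 249 mod 257 = 32

Answer: 32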